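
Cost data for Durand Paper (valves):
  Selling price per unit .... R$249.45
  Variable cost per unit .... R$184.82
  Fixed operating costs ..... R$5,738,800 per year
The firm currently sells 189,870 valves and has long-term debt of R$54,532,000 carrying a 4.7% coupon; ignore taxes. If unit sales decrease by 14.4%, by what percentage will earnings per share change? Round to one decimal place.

Contribution at this volume is 189,870 × R$64.63 = R$12,271,298.10.
Operating income = contribution − fixed costs = R$12,271,298.10 − R$5,738,800 = R$6,532,498.10.
Interest = R$2,563,004.00, so EBIT − I = R$3,969,494.10.
Degree of combined leverage = contribution ÷ (EBIT − I) = R$12,271,298.10 ÷ R$3,969,494.10 = 3.0914.
EPS therefore changes by 3.0914 × (-14.4%) = -44.5%.

-44.5%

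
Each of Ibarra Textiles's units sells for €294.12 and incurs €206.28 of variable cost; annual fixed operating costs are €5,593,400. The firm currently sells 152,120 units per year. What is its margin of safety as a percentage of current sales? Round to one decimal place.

Unit CM = price − variable cost = €294.12 − €206.28 = €87.84. Break-even units = €5,593,400 ÷ €87.84 = 63,677.14; break-even revenue = 63,677.14 × €294.12 = €18,728,720.49.
Actual sales revenue = 152,120 × €294.12 = €44,741,534.40.
Margin of safety = (€44,741,534.40 − €18,728,720.49) ÷ €44,741,534.40 = 58.1%.

58.1%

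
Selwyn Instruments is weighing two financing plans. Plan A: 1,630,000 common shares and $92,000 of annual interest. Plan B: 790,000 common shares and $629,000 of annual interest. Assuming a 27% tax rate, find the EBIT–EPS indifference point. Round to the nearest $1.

$1,134,036

At indifference, (EBIT − 92,000)(1 − t)/1,630,000 = (EBIT − 629,000)(1 − t)/790,000.
Cancelling (1 − t) and cross-multiplying: 790,000·(EBIT − 92,000) = 1,630,000·(EBIT − 629,000).
EBIT × (1,630,000 − 790,000) = 629,000 × 1,630,000 − 92,000 × 790,000 = 952,590,000,000, so EBIT = 952,590,000,000 ÷ 840,000 = 1,134,035.71.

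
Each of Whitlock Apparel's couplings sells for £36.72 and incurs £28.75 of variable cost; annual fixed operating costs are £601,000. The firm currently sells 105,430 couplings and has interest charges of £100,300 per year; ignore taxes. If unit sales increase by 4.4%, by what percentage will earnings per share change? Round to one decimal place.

Total contribution margin = 105,430 × £7.97 = £840,277.10.
Operating income = contribution − fixed costs = £840,277.10 − £601,000 = £239,277.10.
Interest = £100,300.00, so EBIT − I = £138,977.10.
DCL = total CM / (EBIT − I) = £840,277.10 / £138,977.10 = 6.0462.
%ΔEPS = DCL × %ΔSales = 6.0462 × +4.4% = +26.6%.

+26.6%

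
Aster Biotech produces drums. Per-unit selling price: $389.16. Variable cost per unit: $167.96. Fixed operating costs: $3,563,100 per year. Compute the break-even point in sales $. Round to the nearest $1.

Contribution margin per unit = $389.16 − $167.96 = $221.20, a CM ratio of $221.20 ÷ $389.16 = 0.5684.
Break-even sales = FC ÷ CM ratio = $3,563,100 × $389.16 / $221.20 = $6,268,608.

$6,268,608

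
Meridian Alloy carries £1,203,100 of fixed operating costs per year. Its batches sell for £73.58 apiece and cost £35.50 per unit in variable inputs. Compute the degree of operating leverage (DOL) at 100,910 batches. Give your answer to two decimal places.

Total contribution margin = 100,910 × £38.08 = £3,842,652.80.
Operating income = contribution − fixed costs = £3,842,652.80 − £1,203,100 = £2,639,552.80.
Degree of operating leverage = £3,842,652.80 / £2,639,552.80 = 1.4558.

1.46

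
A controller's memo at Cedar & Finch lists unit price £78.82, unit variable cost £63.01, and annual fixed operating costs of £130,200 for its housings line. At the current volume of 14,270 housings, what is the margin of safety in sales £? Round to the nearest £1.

£475,656

Each unit contributes £78.82 − £63.01 = £15.81. Break-even units = £130,200 ÷ £15.81 = 8,235.29; break-even revenue = 8,235.29 × £78.82 = £649,105.88.
Current sales = 14,270 × £78.82 = £1,124,761.40.
Margin of safety = £1,124,761.40 − £649,105.88 = £475,656.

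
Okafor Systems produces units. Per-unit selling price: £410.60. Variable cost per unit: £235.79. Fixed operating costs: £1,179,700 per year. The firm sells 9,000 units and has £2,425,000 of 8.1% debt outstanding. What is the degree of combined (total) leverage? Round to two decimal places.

7.98

Contribution at this volume is 9,000 × £174.81 = £1,573,290.00.
EBIT = £1,573,290.00 − £1,179,700 = £393,590.00. Interest = £196,425.00.
DOL = £1,573,290.00 ÷ £393,590.00 = 3.9973; DFL = £393,590.00 ÷ £197,165.00 = 1.9962.
DCL = DOL × DFL = 3.9973 × 1.9962 = 7.9794.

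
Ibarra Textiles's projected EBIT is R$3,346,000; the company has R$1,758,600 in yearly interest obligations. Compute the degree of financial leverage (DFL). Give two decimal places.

Annual interest charges come to R$1,758,600.00.
Degree of financial leverage = EBIT / (EBIT − interest) = R$3,346,000 / R$1,587,400.00 = 2.1078.

2.11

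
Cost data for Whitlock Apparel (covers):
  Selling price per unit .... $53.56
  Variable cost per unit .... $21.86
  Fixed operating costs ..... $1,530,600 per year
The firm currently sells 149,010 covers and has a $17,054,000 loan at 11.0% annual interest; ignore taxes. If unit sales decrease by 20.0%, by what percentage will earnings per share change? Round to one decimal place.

Contribution at this volume is 149,010 × $31.70 = $4,723,617.00.
EBIT = $4,723,617.00 − $1,530,600 = $3,193,017.00.
Interest = $1,875,940.00, so EBIT − I = $1,317,077.00.
Degree of combined leverage = contribution ÷ (EBIT − I) = $4,723,617.00 ÷ $1,317,077.00 = 3.5864.
%ΔEPS = DCL × %ΔSales = 3.5864 × -20.0% = -71.7%.

-71.7%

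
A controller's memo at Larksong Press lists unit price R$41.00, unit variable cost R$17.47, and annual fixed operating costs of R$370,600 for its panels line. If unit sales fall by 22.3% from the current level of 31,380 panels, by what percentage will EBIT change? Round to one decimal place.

Total contribution margin = 31,380 × R$23.53 = R$738,371.40.
EBIT = R$738,371.40 − R$370,600 = R$367,771.40.
Degree of operating leverage = R$738,371.40 / R$367,771.40 = 2.0077.
%ΔEBIT = DOL × %ΔSales = 2.0077 × -22.3% = -44.8%.

-44.8%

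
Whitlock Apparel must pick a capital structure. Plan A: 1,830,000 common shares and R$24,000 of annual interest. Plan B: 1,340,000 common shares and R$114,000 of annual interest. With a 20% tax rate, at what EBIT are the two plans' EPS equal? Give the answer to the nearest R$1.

At indifference, (EBIT − 24,000)(1 − t)/1,830,000 = (EBIT − 114,000)(1 − t)/1,340,000.
Cancelling (1 − t) and cross-multiplying: 1,340,000·(EBIT − 24,000) = 1,830,000·(EBIT − 114,000).
EBIT × (1,830,000 − 1,340,000) = 114,000 × 1,830,000 − 24,000 × 1,340,000 = 176,460,000,000, so EBIT = 176,460,000,000 ÷ 490,000 = 360,122.45.

R$360,122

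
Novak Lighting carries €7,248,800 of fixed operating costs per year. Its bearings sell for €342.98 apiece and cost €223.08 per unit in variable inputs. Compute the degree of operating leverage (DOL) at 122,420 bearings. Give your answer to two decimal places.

Total contribution margin = 122,420 × €119.90 = €14,678,158.00.
Operating income = contribution − fixed costs = €14,678,158.00 − €7,248,800 = €7,429,358.00.
So DOL = total CM / EBIT = €14,678,158.00 / €7,429,358.00 = 1.9757.

1.98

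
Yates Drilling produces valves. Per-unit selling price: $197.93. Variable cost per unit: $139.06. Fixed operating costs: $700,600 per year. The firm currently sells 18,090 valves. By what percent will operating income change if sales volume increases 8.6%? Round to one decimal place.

Total contribution margin = 18,090 × $58.87 = $1,064,958.30.
Subtracting fixed costs: EBIT = $1,064,958.30 − $700,600 = $364,358.30.
So DOL = total CM / EBIT = $1,064,958.30 / $364,358.30 = 2.9228.
%ΔEBIT = DOL × %ΔSales = 2.9228 × +8.6% = +25.1%.

+25.1%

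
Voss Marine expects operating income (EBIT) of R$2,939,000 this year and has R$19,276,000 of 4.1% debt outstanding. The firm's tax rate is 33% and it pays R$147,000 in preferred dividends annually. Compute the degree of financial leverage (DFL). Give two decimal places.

1.52

Annual interest charges come to R$790,316.00.
Preferred dividends grossed up pre-tax: R$147,000 / (1 − 0.33) = R$219,402.99.
DFL = EBIT ÷ [EBIT − I − D_p/(1−t)] = R$2,939,000 ÷ [R$2,939,000 − R$790,316.00 − R$219,402.99] = R$2,939,000 ÷ R$1,929,281.01 = 1.5234.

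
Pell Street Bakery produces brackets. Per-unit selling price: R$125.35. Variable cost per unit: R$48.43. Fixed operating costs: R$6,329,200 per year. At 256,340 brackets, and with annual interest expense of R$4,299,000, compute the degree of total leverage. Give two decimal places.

2.17

Total contribution margin = 256,340 × R$76.92 = R$19,717,672.80.
Operating income = contribution − fixed costs = R$19,717,672.80 − R$6,329,200 = R$13,388,472.80. Interest = R$4,299,000.00.
DOL = R$19,717,672.80 ÷ R$13,388,472.80 = 1.4727; DFL = R$13,388,472.80 ÷ R$9,089,472.80 = 1.4730.
Combined leverage = 1.4727 × 1.4730 = 2.1693.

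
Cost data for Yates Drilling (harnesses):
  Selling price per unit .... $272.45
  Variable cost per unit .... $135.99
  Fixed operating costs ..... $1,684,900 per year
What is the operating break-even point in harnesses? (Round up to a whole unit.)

12,348 harnesses

Unit CM = price − variable cost = $272.45 − $135.99 = $136.46.
Break-even volume = fixed costs ÷ CM per unit = $1,684,900 ÷ $136.46 = 12,347.21, so 12,348 harnesses.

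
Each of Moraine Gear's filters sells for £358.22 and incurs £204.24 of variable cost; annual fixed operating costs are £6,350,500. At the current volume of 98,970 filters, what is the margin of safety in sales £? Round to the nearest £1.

Unit CM = price − variable cost = £358.22 − £204.24 = £153.98. Break-even units = £6,350,500 ÷ £153.98 = 41,242.37; break-even revenue = 41,242.37 × £358.22 = £14,773,841.47.
Actual sales revenue = 98,970 × £358.22 = £35,453,033.40.
Margin of safety = £35,453,033.40 − £14,773,841.47 = £20,679,192.

£20,679,192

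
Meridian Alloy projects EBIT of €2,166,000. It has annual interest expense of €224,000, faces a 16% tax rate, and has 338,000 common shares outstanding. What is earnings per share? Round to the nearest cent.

€4.83

Pre-tax income = €2,166,000 − €224,000.00 = €1,942,000.00.
Net income = €1,942,000.00 × (1 − 0.16) = €1,631,280.00.
EPS = €1,631,280.00 ÷ 338,000 = €4.83.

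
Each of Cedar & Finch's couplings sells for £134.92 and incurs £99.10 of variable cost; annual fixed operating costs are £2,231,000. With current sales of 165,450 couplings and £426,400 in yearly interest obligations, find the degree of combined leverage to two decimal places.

1.81

Contribution at this volume is 165,450 × £35.82 = £5,926,419.00.
EBIT = £5,926,419.00 − £2,231,000 = £3,695,419.00. Interest = £426,400.00.
DOL = £5,926,419.00 ÷ £3,695,419.00 = 1.6037; DFL = £3,695,419.00 ÷ £3,269,019.00 = 1.1304.
Combined leverage = 1.6037 × 1.1304 = 1.8128.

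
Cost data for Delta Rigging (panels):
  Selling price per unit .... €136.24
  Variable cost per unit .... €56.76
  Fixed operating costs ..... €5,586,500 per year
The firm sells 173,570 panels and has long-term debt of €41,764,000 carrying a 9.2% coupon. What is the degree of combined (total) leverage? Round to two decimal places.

Contribution at this volume is 173,570 × €79.48 = €13,795,343.60.
Subtracting fixed costs: EBIT = €13,795,343.60 − €5,586,500 = €8,208,843.60. Interest = €3,842,288.00, so EBIT − I = €4,366,555.60.
DCL = contribution ÷ (EBIT − I) = €13,795,343.60 ÷ €4,366,555.60 = 3.1593.

3.16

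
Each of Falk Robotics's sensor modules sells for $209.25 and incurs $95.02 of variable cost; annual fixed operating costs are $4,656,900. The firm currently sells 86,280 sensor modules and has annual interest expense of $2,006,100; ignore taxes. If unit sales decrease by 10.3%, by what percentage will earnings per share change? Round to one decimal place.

-31.8%

Contribution at this volume is 86,280 × $114.23 = $9,855,764.40.
Operating income = contribution − fixed costs = $9,855,764.40 − $4,656,900 = $5,198,864.40.
Interest = $2,006,100.00, so EBIT − I = $3,192,764.40.
DCL = total CM / (EBIT − I) = $9,855,764.40 / $3,192,764.40 = 3.0869.
EPS therefore changes by 3.0869 × (-10.3%) = -31.8%.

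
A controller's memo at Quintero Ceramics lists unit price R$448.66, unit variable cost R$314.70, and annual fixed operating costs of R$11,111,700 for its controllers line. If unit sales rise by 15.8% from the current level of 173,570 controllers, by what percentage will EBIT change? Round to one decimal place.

+30.3%

Total contribution margin = 173,570 × R$133.96 = R$23,251,437.20.
Subtracting fixed costs: EBIT = R$23,251,437.20 − R$11,111,700 = R$12,139,737.20.
So DOL = total CM / EBIT = R$23,251,437.20 / R$12,139,737.20 = 1.9153.
So EBIT moves 1.9153 × (+15.8%) = +30.3%.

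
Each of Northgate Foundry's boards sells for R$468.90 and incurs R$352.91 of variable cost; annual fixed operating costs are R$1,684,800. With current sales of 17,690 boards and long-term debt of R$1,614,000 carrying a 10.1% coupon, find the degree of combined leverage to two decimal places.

At 17,690 units, contribution = 17,690 × R$115.99 = R$2,051,863.10.
Subtracting fixed costs: EBIT = R$2,051,863.10 − R$1,684,800 = R$367,063.10. Interest = R$163,014.00, so EBIT − I = R$204,049.10.
Degree of total leverage = total CM / (EBIT − interest) = R$2,051,863.10 / R$204,049.10 = 10.0557.

10.06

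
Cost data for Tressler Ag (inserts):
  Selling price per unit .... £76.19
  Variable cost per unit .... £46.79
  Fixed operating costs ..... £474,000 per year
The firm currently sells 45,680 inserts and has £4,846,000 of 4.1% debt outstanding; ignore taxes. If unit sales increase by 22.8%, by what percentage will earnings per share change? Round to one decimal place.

+45.7%

Total contribution margin = 45,680 × £29.40 = £1,342,992.00.
Subtracting fixed costs: EBIT = £1,342,992.00 − £474,000 = £868,992.00.
After interest of £198,686.00, pre-tax earnings = £670,306.00.
Degree of combined leverage = contribution ÷ (EBIT − I) = £1,342,992.00 ÷ £670,306.00 = 2.0036.
%ΔEPS = DCL × %ΔSales = 2.0036 × +22.8% = +45.7%.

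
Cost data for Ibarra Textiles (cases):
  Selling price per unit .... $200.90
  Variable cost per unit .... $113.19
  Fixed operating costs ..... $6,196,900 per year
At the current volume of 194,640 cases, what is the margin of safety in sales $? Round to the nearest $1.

Unit CM = price − variable cost = $200.90 − $113.19 = $87.71. Break-even units = $6,196,900 ÷ $87.71 = 70,652.15; break-even revenue = 70,652.15 × $200.90 = $14,194,016.76.
Actual sales revenue = 194,640 × $200.90 = $39,103,176.00.
Margin of safety = $39,103,176.00 − $14,194,016.76 = $24,909,159.

$24,909,159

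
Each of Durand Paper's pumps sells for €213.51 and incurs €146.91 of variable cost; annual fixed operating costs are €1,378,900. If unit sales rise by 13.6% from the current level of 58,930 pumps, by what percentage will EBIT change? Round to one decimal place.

Contribution at this volume is 58,930 × €66.60 = €3,924,738.00.
EBIT = €3,924,738.00 − €1,378,900 = €2,545,838.00.
Degree of operating leverage = €3,924,738.00 / €2,545,838.00 = 1.5416.
So EBIT moves 1.5416 × (+13.6%) = +21.0%.

+21.0%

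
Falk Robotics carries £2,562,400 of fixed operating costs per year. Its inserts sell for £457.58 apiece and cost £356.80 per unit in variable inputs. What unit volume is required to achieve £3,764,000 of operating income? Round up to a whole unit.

Contribution margin per unit = £457.58 − £356.80 = £100.78.
Units = (FC + target) / CM = (£2,562,400 + £3,764,000) / £100.78 = 62,774.36, so 62,775 inserts.

62,775 inserts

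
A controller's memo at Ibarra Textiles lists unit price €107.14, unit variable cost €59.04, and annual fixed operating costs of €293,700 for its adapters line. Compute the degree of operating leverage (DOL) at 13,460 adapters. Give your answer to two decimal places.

1.83

Contribution at this volume is 13,460 × €48.10 = €647,426.00.
Operating income = contribution − fixed costs = €647,426.00 − €293,700 = €353,726.00.
So DOL = total CM / EBIT = €647,426.00 / €353,726.00 = 1.8303.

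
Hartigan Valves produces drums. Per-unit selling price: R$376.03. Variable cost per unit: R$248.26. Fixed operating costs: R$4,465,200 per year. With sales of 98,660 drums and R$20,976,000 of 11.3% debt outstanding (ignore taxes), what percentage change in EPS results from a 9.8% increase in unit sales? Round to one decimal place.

At 98,660 units, contribution = 98,660 × R$127.77 = R$12,605,788.20.
Operating income = contribution − fixed costs = R$12,605,788.20 − R$4,465,200 = R$8,140,588.20.
Interest = R$2,370,288.00, so EBIT − I = R$5,770,300.20.
DCL = total CM / (EBIT − I) = R$12,605,788.20 / R$5,770,300.20 = 2.1846.
EPS therefore changes by 2.1846 × (+9.8%) = +21.4%.

+21.4%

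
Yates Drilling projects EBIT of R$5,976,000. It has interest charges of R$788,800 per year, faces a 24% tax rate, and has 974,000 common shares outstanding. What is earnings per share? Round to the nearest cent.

Interest = R$788,800.00, so EBT = R$5,976,000 − R$788,800.00 = R$5,187,200.00.
Net income = R$5,187,200.00 × (1 − 0.24) = R$3,942,272.00.
EPS = R$3,942,272.00 ÷ 974,000 = R$4.05.

R$4.05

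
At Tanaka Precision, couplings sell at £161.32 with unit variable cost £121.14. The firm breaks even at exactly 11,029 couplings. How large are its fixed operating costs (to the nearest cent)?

Unit CM = price − variable cost = £161.32 − £121.14 = £40.18.
Since BE = FC / CM, FC = 11,029 × £40.18 = £443,145.22.

£443,145.22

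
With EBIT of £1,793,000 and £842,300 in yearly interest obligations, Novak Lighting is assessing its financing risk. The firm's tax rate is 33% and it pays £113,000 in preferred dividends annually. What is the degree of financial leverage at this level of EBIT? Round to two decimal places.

2.29

Annual interest charges come to £842,300.00.
Preferred dividends grossed up pre-tax: £113,000 / (1 − 0.33) = £168,656.72.
DFL = EBIT ÷ [EBIT − I − D_p/(1−t)] = £1,793,000 ÷ [£1,793,000 − £842,300.00 − £168,656.72] = £1,793,000 ÷ £782,043.28 = 2.2927.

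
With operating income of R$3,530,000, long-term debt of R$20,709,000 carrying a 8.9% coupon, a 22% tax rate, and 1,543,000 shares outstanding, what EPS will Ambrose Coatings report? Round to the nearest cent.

Pre-tax income = R$3,530,000 − R$1,843,101.00 = R$1,686,899.00.
Net income = R$1,686,899.00 × (1 − 0.22) = R$1,315,781.22.
EPS = R$1,315,781.22 ÷ 1,543,000 = R$0.85.

R$0.85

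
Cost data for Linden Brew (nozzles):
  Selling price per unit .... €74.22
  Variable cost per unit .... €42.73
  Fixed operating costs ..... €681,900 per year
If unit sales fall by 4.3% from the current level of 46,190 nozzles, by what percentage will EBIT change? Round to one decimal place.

-8.1%

Total contribution margin = 46,190 × €31.49 = €1,454,523.10.
Operating income = contribution − fixed costs = €1,454,523.10 − €681,900 = €772,623.10.
DOL = contribution ÷ EBIT = €1,454,523.10 ÷ €772,623.10 = 1.8826.
So EBIT moves 1.8826 × (-4.3%) = -8.1%.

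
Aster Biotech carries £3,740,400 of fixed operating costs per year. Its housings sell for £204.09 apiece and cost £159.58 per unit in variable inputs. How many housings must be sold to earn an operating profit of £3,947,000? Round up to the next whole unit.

Each unit contributes £204.09 − £159.58 = £44.51.
Need Q such that Q × £44.51 − £3,740,400 = £3,947,000, i.e. Q = £7,687,400 / £44.51 = 172,711.75 → 172,712.

172,712 housings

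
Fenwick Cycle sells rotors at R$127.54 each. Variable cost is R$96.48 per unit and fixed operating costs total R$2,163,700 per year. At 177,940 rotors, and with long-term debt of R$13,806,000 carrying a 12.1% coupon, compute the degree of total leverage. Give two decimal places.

Total contribution margin = 177,940 × R$31.06 = R$5,526,816.40.
Operating income = contribution − fixed costs = R$5,526,816.40 − R$2,163,700 = R$3,363,116.40. Interest = R$1,670,526.00, so EBIT − I = R$1,692,590.40.
DCL = contribution ÷ (EBIT − I) = R$5,526,816.40 ÷ R$1,692,590.40 = 3.2653.

3.27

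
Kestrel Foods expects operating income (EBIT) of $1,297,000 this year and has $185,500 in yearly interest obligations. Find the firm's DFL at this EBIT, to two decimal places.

Interest = $185,500.00.
DFL = EBIT ÷ (EBIT − I) = $1,297,000 ÷ ($1,297,000 − $185,500.00) = $1,297,000 ÷ $1,111,500.00 = 1.1669.

1.17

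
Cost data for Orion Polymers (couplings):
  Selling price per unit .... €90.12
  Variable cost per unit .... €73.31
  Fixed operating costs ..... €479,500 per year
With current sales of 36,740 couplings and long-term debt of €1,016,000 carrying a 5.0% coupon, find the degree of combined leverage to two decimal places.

7.07

Contribution at this volume is 36,740 × €16.81 = €617,599.40.
Subtracting fixed costs: EBIT = €617,599.40 − €479,500 = €138,099.40. Interest = €50,800.00.
DOL = €617,599.40 ÷ €138,099.40 = 4.4721; DFL = €138,099.40 ÷ €87,299.40 = 1.5819.
DCL = DOL × DFL = 4.4721 × 1.5819 = 7.0744.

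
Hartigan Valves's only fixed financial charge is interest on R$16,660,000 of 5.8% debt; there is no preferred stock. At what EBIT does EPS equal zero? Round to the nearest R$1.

Annual interest = 5.8% × R$16,660,000 = R$966,280.00.
With no preferred dividends, EPS = 0 when EBIT exactly covers interest, so the financial break-even EBIT is R$966,280.00.

R$966,280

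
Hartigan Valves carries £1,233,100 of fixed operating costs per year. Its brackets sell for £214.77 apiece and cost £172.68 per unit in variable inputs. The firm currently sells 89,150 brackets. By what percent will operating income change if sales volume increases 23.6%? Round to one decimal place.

+35.2%

Total contribution margin = 89,150 × £42.09 = £3,752,323.50.
Subtracting fixed costs: EBIT = £3,752,323.50 − £1,233,100 = £2,519,223.50.
So DOL = total CM / EBIT = £3,752,323.50 / £2,519,223.50 = 1.4895.
So EBIT moves 1.4895 × (+23.6%) = +35.2%.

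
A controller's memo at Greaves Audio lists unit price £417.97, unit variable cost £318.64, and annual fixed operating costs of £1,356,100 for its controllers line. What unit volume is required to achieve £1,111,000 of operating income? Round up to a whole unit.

24,838 controllers

Contribution margin per unit = £417.97 − £318.64 = £99.33.
Need Q such that Q × £99.33 − £1,356,100 = £1,111,000, i.e. Q = £2,467,100 / £99.33 = 24,837.41 → 24,838.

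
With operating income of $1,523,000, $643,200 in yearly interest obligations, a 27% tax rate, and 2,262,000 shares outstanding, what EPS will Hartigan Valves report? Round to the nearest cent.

Pre-tax income = $1,523,000 − $643,200.00 = $879,800.00.
After tax at 27%: net income = $879,800.00 × 0.73 = $642,254.00.
Per share: $642,254.00 / 2,262,000 shares = $0.28.

$0.28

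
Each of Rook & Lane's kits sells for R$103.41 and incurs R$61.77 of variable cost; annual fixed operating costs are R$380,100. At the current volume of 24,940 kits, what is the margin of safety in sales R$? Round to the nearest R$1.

R$1,635,094

Contribution margin per unit = R$103.41 − R$61.77 = R$41.64. Break-even units = R$380,100 ÷ R$41.64 = 9,128.24; break-even revenue = 9,128.24 × R$103.41 = R$943,951.51.
Actual sales revenue = 24,940 × R$103.41 = R$2,579,045.40.
Margin of safety = R$2,579,045.40 − R$943,951.51 = R$1,635,094.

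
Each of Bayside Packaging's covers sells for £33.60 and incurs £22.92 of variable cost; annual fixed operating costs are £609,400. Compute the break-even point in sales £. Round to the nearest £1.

CM per unit = £33.60 − £22.92 = £10.68; CM ratio = £10.68 / £33.60 = 0.3179.
Break-even revenue = fixed costs × price ÷ CM = £609,400 × £33.60 ÷ £10.68 = £1,917,213.

£1,917,213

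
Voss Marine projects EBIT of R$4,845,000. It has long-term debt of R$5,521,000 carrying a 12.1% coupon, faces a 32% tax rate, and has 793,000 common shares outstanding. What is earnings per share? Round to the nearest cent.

Pre-tax income = R$4,845,000 − R$668,041.00 = R$4,176,959.00.
After tax at 32%: net income = R$4,176,959.00 × 0.68 = R$2,840,332.12.
EPS = R$2,840,332.12 ÷ 793,000 = R$3.58.

R$3.58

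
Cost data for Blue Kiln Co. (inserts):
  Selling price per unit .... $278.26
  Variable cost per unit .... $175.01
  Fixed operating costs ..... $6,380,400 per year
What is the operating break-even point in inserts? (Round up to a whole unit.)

Contribution margin per unit = $278.26 − $175.01 = $103.25.
Break-even Q = $6,380,400 / $103.25 = 61,795.64 → 61,796 inserts.

61,796 inserts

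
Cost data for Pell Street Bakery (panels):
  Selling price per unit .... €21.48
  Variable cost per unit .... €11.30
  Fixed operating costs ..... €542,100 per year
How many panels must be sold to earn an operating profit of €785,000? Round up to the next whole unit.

Contribution margin per unit = €21.48 − €11.30 = €10.18.
Need Q such that Q × €10.18 − €542,100 = €785,000, i.e. Q = €1,327,100 / €10.18 = 130,363.46 → 130,364.

130,364 panels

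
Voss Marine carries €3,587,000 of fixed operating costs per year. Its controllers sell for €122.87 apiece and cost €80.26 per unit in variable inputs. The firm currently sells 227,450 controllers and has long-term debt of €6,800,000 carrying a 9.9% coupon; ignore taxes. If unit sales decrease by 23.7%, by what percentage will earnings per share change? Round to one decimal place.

Total contribution margin = 227,450 × €42.61 = €9,691,644.50.
Operating income = contribution − fixed costs = €9,691,644.50 − €3,587,000 = €6,104,644.50.
After interest of €673,200.00, pre-tax earnings = €5,431,444.50.
Degree of combined leverage = contribution ÷ (EBIT − I) = €9,691,644.50 ÷ €5,431,444.50 = 1.7844.
%ΔEPS = DCL × %ΔSales = 1.7844 × -23.7% = -42.3%.

-42.3%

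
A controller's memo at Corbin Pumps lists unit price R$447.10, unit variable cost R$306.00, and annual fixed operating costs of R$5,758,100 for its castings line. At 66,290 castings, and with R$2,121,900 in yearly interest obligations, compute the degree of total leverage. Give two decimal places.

At 66,290 units, contribution = 66,290 × R$141.10 = R$9,353,519.00.
EBIT = R$9,353,519.00 − R$5,758,100 = R$3,595,419.00. Interest = R$2,121,900.00, so EBIT − I = R$1,473,519.00.
DCL = contribution ÷ (EBIT − I) = R$9,353,519.00 ÷ R$1,473,519.00 = 6.3477.

6.35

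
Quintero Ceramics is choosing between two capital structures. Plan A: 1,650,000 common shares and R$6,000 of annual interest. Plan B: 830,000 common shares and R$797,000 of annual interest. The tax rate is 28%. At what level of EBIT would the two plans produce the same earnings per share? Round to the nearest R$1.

R$1,597,646

Set EPS_A = EPS_B: (EBIT − R$6,000)(1 − 0.28) ÷ 1,650,000 = (EBIT − R$797,000)(1 − 0.28) ÷ 830,000.
The (1 − t) factor cancels: (EBIT − 6,000) × 830,000 = (EBIT − 797,000) × 1,650,000.
EBIT × (1,650,000 − 830,000) = 797,000 × 1,650,000 − 6,000 × 830,000 = 1,310,070,000,000, so EBIT = 1,310,070,000,000 ÷ 820,000 = 1,597,646.34.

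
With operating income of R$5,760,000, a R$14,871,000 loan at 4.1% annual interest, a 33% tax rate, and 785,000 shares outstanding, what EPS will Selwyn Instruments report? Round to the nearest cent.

Interest = R$609,711.00, so EBT = R$5,760,000 − R$609,711.00 = R$5,150,289.00.
After tax at 33%: net income = R$5,150,289.00 × 0.67 = R$3,450,693.63.
Per share: R$3,450,693.63 / 785,000 shares = R$4.40.

R$4.40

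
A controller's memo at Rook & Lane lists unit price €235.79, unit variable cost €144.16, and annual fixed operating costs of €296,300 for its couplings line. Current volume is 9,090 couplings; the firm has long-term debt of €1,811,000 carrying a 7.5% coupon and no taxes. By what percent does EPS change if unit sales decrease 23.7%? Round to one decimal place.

-49.3%

Contribution at this volume is 9,090 × €91.63 = €832,916.70.
EBIT = €832,916.70 − €296,300 = €536,616.70.
Interest = €135,825.00, so EBIT − I = €400,791.70.
DCL = total CM / (EBIT − I) = €832,916.70 / €400,791.70 = 2.0782.
%ΔEPS = DCL × %ΔSales = 2.0782 × -23.7% = -49.3%.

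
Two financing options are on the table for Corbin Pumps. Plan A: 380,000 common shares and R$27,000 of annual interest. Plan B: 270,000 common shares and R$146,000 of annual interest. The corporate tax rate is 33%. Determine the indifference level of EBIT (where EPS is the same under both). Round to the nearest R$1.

R$438,091

Set EPS_A = EPS_B: (EBIT − R$27,000)(1 − 0.33) ÷ 380,000 = (EBIT − R$146,000)(1 − 0.33) ÷ 270,000.
Cancelling (1 − t) and cross-multiplying: 270,000·(EBIT − 27,000) = 380,000·(EBIT − 146,000).
EBIT × (380,000 − 270,000) = 146,000 × 380,000 − 27,000 × 270,000 = 48,190,000,000, so EBIT = 48,190,000,000 ÷ 110,000 = 438,090.91.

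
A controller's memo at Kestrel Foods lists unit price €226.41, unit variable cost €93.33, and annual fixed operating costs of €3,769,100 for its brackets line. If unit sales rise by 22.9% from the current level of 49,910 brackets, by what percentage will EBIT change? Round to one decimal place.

+52.9%

At 49,910 units, contribution = 49,910 × €133.08 = €6,642,022.80.
Subtracting fixed costs: EBIT = €6,642,022.80 − €3,769,100 = €2,872,922.80.
DOL = contribution ÷ EBIT = €6,642,022.80 ÷ €2,872,922.80 = 2.3119.
%ΔEBIT = DOL × %ΔSales = 2.3119 × +22.9% = +52.9%.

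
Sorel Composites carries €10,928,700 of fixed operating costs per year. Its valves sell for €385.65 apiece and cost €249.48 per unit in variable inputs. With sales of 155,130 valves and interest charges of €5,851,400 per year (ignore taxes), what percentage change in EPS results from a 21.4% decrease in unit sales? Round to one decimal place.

Total contribution margin = 155,130 × €136.17 = €21,124,052.10.
Operating income = contribution − fixed costs = €21,124,052.10 − €10,928,700 = €10,195,352.10.
After interest of €5,851,400.00, pre-tax earnings = €4,343,952.10.
DCL = total CM / (EBIT − I) = €21,124,052.10 / €4,343,952.10 = 4.8629.
%ΔEPS = DCL × %ΔSales = 4.8629 × -21.4% = -104.1%.

-104.1%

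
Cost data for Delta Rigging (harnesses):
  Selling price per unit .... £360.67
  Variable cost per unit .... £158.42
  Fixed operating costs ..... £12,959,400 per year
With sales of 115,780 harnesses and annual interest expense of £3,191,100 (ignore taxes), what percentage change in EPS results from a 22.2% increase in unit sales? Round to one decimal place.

Contribution at this volume is 115,780 × £202.25 = £23,416,505.00.
EBIT = £23,416,505.00 − £12,959,400 = £10,457,105.00.
Interest = £3,191,100.00, so EBIT − I = £7,266,005.00.
DCL = total CM / (EBIT − I) = £23,416,505.00 / £7,266,005.00 = 3.2227.
EPS therefore changes by 3.2227 × (+22.2%) = +71.5%.

+71.5%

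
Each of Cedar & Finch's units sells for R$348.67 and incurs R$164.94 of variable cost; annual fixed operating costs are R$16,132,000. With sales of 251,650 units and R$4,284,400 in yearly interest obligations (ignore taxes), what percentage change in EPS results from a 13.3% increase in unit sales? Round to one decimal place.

+23.8%

Total contribution margin = 251,650 × R$183.73 = R$46,235,654.50.
Operating income = contribution − fixed costs = R$46,235,654.50 − R$16,132,000 = R$30,103,654.50.
After interest of R$4,284,400.00, pre-tax earnings = R$25,819,254.50.
Degree of combined leverage = contribution ÷ (EBIT − I) = R$46,235,654.50 ÷ R$25,819,254.50 = 1.7907.
%ΔEPS = DCL × %ΔSales = 1.7907 × +13.3% = +23.8%.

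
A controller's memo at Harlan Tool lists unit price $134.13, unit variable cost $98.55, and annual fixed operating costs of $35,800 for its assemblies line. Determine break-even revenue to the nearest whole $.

$134,959

CM per unit = $134.13 − $98.55 = $35.58; CM ratio = $35.58 / $134.13 = 0.2653.
Break-even sales = FC ÷ CM ratio = $35,800 × $134.13 / $35.58 = $134,959.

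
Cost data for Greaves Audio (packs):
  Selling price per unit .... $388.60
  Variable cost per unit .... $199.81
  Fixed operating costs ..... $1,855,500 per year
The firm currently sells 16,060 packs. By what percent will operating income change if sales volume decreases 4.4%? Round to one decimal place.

-11.3%

At 16,060 units, contribution = 16,060 × $188.79 = $3,031,967.40.
EBIT = $3,031,967.40 − $1,855,500 = $1,176,467.40.
DOL = contribution ÷ EBIT = $3,031,967.40 ÷ $1,176,467.40 = 2.5772.
Operating income changes by 2.5772 × -4.4% = -11.3%.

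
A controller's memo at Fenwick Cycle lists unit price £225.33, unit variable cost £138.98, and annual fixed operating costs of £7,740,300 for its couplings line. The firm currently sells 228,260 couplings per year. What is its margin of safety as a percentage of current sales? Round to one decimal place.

60.7%

Unit CM = price − variable cost = £225.33 − £138.98 = £86.35. Break-even units = £7,740,300 ÷ £86.35 = 89,638.68; break-even revenue = 89,638.68 × £225.33 = £20,198,283.72.
Current sales = 228,260 × £225.33 = £51,433,825.80.
Margin of safety = (£51,433,825.80 − £20,198,283.72) ÷ £51,433,825.80 = 60.7%.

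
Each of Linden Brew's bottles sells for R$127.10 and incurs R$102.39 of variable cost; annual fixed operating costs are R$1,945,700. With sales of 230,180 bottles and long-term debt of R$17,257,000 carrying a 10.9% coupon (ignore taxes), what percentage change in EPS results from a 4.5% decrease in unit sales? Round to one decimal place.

At 230,180 units, contribution = 230,180 × R$24.71 = R$5,687,747.80.
Subtracting fixed costs: EBIT = R$5,687,747.80 − R$1,945,700 = R$3,742,047.80.
Interest = R$1,881,013.00, so EBIT − I = R$1,861,034.80.
Degree of combined leverage = contribution ÷ (EBIT − I) = R$5,687,747.80 ÷ R$1,861,034.80 = 3.0562.
%ΔEPS = DCL × %ΔSales = 3.0562 × -4.5% = -13.8%.

-13.8%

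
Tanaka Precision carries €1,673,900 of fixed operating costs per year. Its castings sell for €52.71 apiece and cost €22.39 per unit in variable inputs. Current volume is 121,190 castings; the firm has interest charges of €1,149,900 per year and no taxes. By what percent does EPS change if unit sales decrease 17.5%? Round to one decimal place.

Contribution at this volume is 121,190 × €30.32 = €3,674,480.80.
EBIT = €3,674,480.80 − €1,673,900 = €2,000,580.80.
After interest of €1,149,900.00, pre-tax earnings = €850,680.80.
DCL = total CM / (EBIT − I) = €3,674,480.80 / €850,680.80 = 4.3195.
%ΔEPS = DCL × %ΔSales = 4.3195 × -17.5% = -75.6%.

-75.6%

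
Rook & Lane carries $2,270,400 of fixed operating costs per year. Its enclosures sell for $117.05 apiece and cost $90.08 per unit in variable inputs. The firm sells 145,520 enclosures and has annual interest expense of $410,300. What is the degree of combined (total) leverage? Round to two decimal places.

3.15

Contribution at this volume is 145,520 × $26.97 = $3,924,674.40.
Operating income = contribution − fixed costs = $3,924,674.40 − $2,270,400 = $1,654,274.40. Interest = $410,300.00, so EBIT − I = $1,243,974.40.
DCL = contribution ÷ (EBIT − I) = $3,924,674.40 ÷ $1,243,974.40 = 3.1549.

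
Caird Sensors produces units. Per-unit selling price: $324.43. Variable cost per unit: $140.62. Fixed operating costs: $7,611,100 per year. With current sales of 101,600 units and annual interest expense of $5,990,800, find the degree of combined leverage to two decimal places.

3.68

Contribution at this volume is 101,600 × $183.81 = $18,675,096.00.
Subtracting fixed costs: EBIT = $18,675,096.00 − $7,611,100 = $11,063,996.00. Interest = $5,990,800.00.
DOL = $18,675,096.00 ÷ $11,063,996.00 = 1.6879; DFL = $11,063,996.00 ÷ $5,073,196.00 = 2.1809.
DCL = DOL × DFL = 1.6879 × 2.1809 = 3.6811.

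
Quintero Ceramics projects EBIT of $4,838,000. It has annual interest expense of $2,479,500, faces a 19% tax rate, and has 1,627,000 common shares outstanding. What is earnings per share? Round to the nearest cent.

$1.17

Pre-tax income = $4,838,000 − $2,479,500.00 = $2,358,500.00.
Net income = $2,358,500.00 × (1 − 0.19) = $1,910,385.00.
EPS = $1,910,385.00 ÷ 1,627,000 = $1.17.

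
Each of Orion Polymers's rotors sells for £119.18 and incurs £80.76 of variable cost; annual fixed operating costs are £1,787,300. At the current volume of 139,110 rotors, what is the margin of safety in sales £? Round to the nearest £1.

£11,034,871

Each unit contributes £119.18 − £80.76 = £38.42. Break-even units = £1,787,300 ÷ £38.42 = 46,520.04; break-even revenue = 46,520.04 × £119.18 = £5,544,258.56.
Actual sales revenue = 139,110 × £119.18 = £16,579,129.80.
Margin of safety = £16,579,129.80 − £5,544,258.56 = £11,034,871.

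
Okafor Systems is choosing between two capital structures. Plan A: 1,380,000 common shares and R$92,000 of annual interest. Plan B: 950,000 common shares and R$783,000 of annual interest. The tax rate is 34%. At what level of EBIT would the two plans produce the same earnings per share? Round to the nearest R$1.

Set EPS_A = EPS_B: (EBIT − R$92,000)(1 − 0.34) ÷ 1,380,000 = (EBIT − R$783,000)(1 − 0.34) ÷ 950,000.
The (1 − t) factor cancels: (EBIT − 92,000) × 950,000 = (EBIT − 783,000) × 1,380,000.
EBIT × (1,380,000 − 950,000) = 783,000 × 1,380,000 − 92,000 × 950,000 = 993,140,000,000, so EBIT = 993,140,000,000 ÷ 430,000 = 2,309,627.91.

R$2,309,628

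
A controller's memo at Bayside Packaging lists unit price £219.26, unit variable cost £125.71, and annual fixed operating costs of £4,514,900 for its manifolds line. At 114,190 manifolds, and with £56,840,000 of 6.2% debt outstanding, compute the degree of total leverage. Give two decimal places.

At 114,190 units, contribution = 114,190 × £93.55 = £10,682,474.50.
Operating income = contribution − fixed costs = £10,682,474.50 − £4,514,900 = £6,167,574.50. Interest = £3,524,080.00, so EBIT − I = £2,643,494.50.
DCL = contribution ÷ (EBIT − I) = £10,682,474.50 ÷ £2,643,494.50 = 4.0410.

4.04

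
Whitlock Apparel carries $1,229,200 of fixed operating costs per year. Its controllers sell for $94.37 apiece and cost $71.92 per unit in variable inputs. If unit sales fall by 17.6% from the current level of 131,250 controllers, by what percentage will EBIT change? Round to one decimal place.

At 131,250 units, contribution = 131,250 × $22.45 = $2,946,562.50.
Subtracting fixed costs: EBIT = $2,946,562.50 − $1,229,200 = $1,717,362.50.
Degree of operating leverage = $2,946,562.50 / $1,717,362.50 = 1.7157.
%ΔEBIT = DOL × %ΔSales = 1.7157 × -17.6% = -30.2%.

-30.2%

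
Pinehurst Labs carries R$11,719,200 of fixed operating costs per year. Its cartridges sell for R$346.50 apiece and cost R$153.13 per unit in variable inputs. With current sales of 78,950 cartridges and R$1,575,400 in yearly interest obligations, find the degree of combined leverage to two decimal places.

At 78,950 units, contribution = 78,950 × R$193.37 = R$15,266,561.50.
Operating income = contribution − fixed costs = R$15,266,561.50 − R$11,719,200 = R$3,547,361.50. Interest = R$1,575,400.00.
DOL = R$15,266,561.50 ÷ R$3,547,361.50 = 4.3036; DFL = R$3,547,361.50 ÷ R$1,971,961.50 = 1.7989.
Combined leverage = 4.3036 × 1.7989 = 7.7417.

7.74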